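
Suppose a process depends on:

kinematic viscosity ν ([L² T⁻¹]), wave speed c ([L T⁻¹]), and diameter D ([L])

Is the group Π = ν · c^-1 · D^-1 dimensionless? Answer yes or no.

Sum the exponent of each base dimension across the product:
  M: [ν]_M − [c]_M − [D]_M = (0) − (0) − (0) = 0
  L: [ν]_L − [c]_L − [D]_L = (2) − (1) − (1) = 0
  T: [ν]_T − [c]_T − [D]_T = (-1) − (-1) − (0) = 0
All base exponents vanish — dimensionless.

yes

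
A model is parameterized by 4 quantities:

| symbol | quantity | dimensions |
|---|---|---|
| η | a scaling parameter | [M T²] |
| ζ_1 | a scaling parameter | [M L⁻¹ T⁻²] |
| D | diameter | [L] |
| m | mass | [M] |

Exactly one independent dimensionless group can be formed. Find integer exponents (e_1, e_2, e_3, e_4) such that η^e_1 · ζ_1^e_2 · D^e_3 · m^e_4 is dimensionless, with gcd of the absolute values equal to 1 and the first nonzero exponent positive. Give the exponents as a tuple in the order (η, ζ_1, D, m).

(1, 1, 1, -2)

M: e_1·(1) + e_2·(1) + e_3·(0) + e_4·(1) = 0
L: e_1·(0) + e_2·(-1) + e_3·(1) + e_4·(0) = 0
T: e_1·(2) + e_2·(-2) + e_3·(0) + e_4·(0) = 0
Solving this homogeneous linear system for the smallest-integer solution (first nonzero entry positive) gives (1, 1, 1, -2).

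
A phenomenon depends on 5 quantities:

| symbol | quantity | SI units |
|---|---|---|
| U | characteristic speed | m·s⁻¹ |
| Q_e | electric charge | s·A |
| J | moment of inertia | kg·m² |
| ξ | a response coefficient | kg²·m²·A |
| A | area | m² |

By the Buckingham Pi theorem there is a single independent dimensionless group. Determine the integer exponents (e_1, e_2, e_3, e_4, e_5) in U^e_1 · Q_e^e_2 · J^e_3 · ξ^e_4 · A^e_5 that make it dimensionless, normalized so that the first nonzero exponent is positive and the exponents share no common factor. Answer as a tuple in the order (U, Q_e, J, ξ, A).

(2, 2, 4, -2, -3)

M: e_1·(0) + e_2·(0) + e_3·(1) + e_4·(2) + e_5·(0) = 0
L: e_1·(1) + e_2·(0) + e_3·(2) + e_4·(2) + e_5·(2) = 0
T: e_1·(-1) + e_2·(1) + e_3·(0) + e_4·(0) + e_5·(0) = 0
I: e_1·(0) + e_2·(1) + e_3·(0) + e_4·(1) + e_5·(0) = 0
Solving this homogeneous linear system for the smallest-integer solution (first nonzero entry positive) gives (2, 2, 4, -2, -3).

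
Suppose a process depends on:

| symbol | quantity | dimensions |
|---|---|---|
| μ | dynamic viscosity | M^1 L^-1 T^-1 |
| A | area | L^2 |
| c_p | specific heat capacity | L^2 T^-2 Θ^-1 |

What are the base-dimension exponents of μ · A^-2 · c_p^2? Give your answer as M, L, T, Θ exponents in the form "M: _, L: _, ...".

Collect each base-dimension exponent across the product:
  M: (1) − 2·(0) + 2·(0) = 1
  L: (-1) − 2·(2) + 2·(2) = -1
  T: (-1) − 2·(0) + 2·(-2) = -5
  Θ: (0) − 2·(0) + 2·(-1) = -2
So the dimensions are [M L⁻¹ T⁻⁵ Θ⁻²].

M: 1, L: -1, T: -5, Θ: -2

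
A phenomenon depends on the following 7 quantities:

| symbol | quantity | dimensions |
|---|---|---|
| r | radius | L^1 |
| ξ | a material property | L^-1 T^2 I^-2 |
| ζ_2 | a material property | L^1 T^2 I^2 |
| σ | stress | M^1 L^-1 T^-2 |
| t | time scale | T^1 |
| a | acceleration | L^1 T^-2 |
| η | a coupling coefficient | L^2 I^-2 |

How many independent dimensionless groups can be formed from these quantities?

There are 7 variables and 4 base dimensions (M, L, T, I).
The dimension matrix has rank 4.
Independent dimensionless groups: 7 − 4 = 3.

3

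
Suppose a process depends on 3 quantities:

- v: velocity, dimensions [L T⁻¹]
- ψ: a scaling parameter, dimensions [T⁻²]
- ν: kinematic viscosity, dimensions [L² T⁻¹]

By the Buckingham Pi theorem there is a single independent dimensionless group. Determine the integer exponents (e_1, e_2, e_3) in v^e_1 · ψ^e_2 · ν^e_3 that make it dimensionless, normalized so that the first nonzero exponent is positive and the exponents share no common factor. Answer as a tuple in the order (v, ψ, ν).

(4, -1, -2)

L: e_1·(1) + e_2·(0) + e_3·(2) = 0
T: e_1·(-1) + e_2·(-2) + e_3·(-1) = 0
Solving this homogeneous linear system for the smallest-integer solution (first nonzero entry positive) gives (4, -1, -2).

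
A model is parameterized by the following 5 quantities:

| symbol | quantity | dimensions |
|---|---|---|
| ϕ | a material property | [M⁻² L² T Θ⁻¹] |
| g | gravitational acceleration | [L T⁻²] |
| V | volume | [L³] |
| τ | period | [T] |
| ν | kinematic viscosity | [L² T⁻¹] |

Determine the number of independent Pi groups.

There are 5 variables and 4 base dimensions (M, L, T, Θ).
The dimension matrix has rank 3 (less than 4: the dimension vectors are linearly dependent).
Independent dimensionless groups: 5 − 3 = 2.

2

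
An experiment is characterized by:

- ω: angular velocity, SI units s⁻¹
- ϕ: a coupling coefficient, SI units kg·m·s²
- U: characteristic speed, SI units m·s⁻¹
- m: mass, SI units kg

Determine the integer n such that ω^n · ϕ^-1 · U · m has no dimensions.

-3

Balance the T exponent: (-1)·n from ω, plus −(2) + (-1) + (0) = -3 from the rest, must sum to zero.
−n − 3 = 0, so n = -3.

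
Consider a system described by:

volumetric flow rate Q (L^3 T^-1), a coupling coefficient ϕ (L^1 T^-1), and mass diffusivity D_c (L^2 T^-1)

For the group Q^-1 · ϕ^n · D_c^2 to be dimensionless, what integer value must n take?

Balance the L exponent: (1)·n from ϕ, plus −(3) + 2·(2) = 1 from the rest, must sum to zero.
n + 1 = 0, so n = -1.

-1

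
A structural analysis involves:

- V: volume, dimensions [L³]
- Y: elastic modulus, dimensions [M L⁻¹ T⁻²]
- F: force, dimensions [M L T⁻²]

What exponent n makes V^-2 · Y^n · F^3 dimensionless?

Balance the M exponent: (1)·n from Y, plus −2·(0) + 3·(1) = 3 from the rest, must sum to zero.
n + 3 = 0, so n = -3.

-3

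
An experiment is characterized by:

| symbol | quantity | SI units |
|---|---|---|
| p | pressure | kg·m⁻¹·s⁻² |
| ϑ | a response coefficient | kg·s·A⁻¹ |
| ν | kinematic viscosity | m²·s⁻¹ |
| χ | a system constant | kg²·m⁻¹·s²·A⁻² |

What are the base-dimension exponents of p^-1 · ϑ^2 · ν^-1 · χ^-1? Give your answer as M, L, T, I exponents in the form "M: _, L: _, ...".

Collect each base-dimension exponent across the product:
  M: −(1) + 2·(1) − (0) − (2) = -1
  L: −(-1) + 2·(0) − (2) − (-1) = 0
  T: −(-2) + 2·(1) − (-1) − (2) = 3
  I: −(0) + 2·(-1) − (0) − (-2) = 0
So the dimensions are [M⁻¹ T³].

M: -1, L: 0, T: 3, I: 0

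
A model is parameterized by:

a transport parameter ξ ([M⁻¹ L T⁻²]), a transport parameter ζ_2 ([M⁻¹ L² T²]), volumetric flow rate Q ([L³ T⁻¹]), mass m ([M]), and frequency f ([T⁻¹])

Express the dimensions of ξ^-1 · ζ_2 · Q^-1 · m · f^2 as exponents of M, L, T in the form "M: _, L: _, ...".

Collect each base-dimension exponent across the product:
  M: −(-1) + (-1) − (0) + (1) + 2·(0) = 1
  L: −(1) + (2) − (3) + (0) + 2·(0) = -2
  T: −(-2) + (2) − (-1) + (0) + 2·(-1) = 3
So the dimensions are [M L⁻² T³].

M: 1, L: -2, T: 3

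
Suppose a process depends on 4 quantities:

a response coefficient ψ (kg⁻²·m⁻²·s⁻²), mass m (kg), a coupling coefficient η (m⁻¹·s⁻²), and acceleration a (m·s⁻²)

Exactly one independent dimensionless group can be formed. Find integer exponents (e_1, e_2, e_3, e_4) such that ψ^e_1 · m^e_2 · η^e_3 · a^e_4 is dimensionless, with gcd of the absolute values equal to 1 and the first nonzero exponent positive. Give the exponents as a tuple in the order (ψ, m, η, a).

M: e_1·(-2) + e_2·(1) + e_3·(0) + e_4·(0) = 0
L: e_1·(-2) + e_2·(0) + e_3·(-1) + e_4·(1) = 0
T: e_1·(-2) + e_2·(0) + e_3·(-2) + e_4·(-2) = 0
Solving this homogeneous linear system for the smallest-integer solution (first nonzero entry positive) gives (2, 4, -3, 1).

(2, 4, -3, 1)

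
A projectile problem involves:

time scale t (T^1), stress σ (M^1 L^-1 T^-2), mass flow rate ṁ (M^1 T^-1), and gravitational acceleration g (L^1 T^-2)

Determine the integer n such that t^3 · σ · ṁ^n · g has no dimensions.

Balance the M exponent: (1)·n from ṁ, plus 3·(0) + (1) + (0) = 1 from the rest, must sum to zero.
n + 1 = 0, so n = -1.

-1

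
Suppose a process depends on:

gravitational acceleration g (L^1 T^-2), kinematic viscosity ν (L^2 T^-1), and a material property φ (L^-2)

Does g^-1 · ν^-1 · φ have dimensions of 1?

no

Sum the exponent of each base dimension across the product:
  L: −[g]_L − [ν]_L + [φ]_L = −(1) − (2) + (-2) = -5
  T: −[g]_T − [ν]_T + [φ]_T = −(-2) − (-1) + (0) = 3
Net dimensions [L⁻⁵ T³] ≠ [1] — not dimensionless.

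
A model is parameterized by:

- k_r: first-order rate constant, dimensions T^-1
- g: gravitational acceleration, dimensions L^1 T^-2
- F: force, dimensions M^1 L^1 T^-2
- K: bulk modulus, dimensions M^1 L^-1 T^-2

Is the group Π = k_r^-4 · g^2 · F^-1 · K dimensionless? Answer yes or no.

yes

Sum the exponent of each base dimension across the product:
  M: −4·[k_r]_M + 2·[g]_M − [F]_M + [K]_M = −4·(0) + 2·(0) − (1) + (1) = 0
  L: −4·[k_r]_L + 2·[g]_L − [F]_L + [K]_L = −4·(0) + 2·(1) − (1) + (-1) = 0
  T: −4·[k_r]_T + 2·[g]_T − [F]_T + [K]_T = −4·(-1) + 2·(-2) − (-2) + (-2) = 0
  Θ: −4·[k_r]_Θ + 2·[g]_Θ − [F]_Θ + [K]_Θ = −4·(0) + 2·(0) − (0) + (0) = 0
All base exponents vanish — dimensionless.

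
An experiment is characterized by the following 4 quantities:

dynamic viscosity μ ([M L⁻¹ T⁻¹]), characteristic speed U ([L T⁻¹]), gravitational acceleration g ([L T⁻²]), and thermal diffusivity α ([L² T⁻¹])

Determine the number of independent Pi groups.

1

There are 4 variables and 3 base dimensions (M, L, T).
The dimension matrix has rank 3.
Independent dimensionless groups: 4 − 3 = 1.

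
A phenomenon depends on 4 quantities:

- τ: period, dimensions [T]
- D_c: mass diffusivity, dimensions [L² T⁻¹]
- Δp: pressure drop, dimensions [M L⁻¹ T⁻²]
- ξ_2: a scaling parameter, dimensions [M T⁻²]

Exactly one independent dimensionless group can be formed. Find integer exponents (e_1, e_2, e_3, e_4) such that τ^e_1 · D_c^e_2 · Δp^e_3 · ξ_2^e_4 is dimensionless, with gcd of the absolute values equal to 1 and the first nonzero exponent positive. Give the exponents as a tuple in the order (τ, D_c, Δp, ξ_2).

(1, 1, 2, -2)

M: e_1·(0) + e_2·(0) + e_3·(1) + e_4·(1) = 0
L: e_1·(0) + e_2·(2) + e_3·(-1) + e_4·(0) = 0
T: e_1·(1) + e_2·(-1) + e_3·(-2) + e_4·(-2) = 0
Solving this homogeneous linear system for the smallest-integer solution (first nonzero entry positive) gives (1, 1, 2, -2).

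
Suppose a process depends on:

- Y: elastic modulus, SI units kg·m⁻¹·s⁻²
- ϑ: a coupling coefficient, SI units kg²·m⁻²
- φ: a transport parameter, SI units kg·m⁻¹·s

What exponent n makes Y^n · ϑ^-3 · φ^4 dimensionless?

Balance the M exponent: (1)·n from Y, plus −3·(2) + 4·(1) = -2 from the rest, must sum to zero.
n − 2 = 0, so n = 2.

2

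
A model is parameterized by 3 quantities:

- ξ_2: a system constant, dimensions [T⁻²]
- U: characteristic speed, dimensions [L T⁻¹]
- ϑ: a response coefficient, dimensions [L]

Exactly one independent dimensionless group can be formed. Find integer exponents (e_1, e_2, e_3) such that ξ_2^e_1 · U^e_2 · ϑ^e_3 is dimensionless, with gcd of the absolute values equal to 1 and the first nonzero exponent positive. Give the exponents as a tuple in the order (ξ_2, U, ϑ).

(1, -2, 2)

L: e_1·(0) + e_2·(1) + e_3·(1) = 0
T: e_1·(-2) + e_2·(-1) + e_3·(0) = 0
Solving this homogeneous linear system for the smallest-integer solution (first nonzero entry positive) gives (1, -2, 2).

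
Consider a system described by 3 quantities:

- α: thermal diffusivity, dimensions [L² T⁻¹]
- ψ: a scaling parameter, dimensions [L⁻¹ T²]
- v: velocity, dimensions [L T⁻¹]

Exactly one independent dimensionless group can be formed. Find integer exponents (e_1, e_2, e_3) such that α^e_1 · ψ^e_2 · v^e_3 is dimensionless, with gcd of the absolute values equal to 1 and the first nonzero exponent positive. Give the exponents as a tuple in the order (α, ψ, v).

(1, -1, -3)

L: e_1·(2) + e_2·(-1) + e_3·(1) = 0
T: e_1·(-1) + e_2·(2) + e_3·(-1) = 0
Solving this homogeneous linear system for the smallest-integer solution (first nonzero entry positive) gives (1, -1, -3).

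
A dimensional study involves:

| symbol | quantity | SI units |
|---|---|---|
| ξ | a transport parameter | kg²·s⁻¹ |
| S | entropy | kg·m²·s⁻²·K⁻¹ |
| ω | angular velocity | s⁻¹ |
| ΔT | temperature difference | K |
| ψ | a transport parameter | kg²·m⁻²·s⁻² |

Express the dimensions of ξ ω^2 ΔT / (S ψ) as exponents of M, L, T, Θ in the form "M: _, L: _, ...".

Collect each base-dimension exponent across the product:
  M: (2) − (1) + 2·(0) + (0) − (2) = -1
  L: (0) − (2) + 2·(0) + (0) − (-2) = 0
  T: (-1) − (-2) + 2·(-1) + (0) − (-2) = 1
  Θ: (0) − (-1) + 2·(0) + (1) − (0) = 2
So the dimensions are [M⁻¹ T Θ²].

M: -1, L: 0, T: 1, Θ: 2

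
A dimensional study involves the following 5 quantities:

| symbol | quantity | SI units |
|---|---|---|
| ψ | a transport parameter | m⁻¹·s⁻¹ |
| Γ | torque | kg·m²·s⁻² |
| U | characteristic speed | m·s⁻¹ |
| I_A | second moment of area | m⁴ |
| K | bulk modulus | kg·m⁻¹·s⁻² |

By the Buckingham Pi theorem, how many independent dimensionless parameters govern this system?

There are 5 variables and 3 base dimensions (M, L, T).
The dimension matrix has rank 3.
Independent dimensionless groups: 5 − 3 = 2.

2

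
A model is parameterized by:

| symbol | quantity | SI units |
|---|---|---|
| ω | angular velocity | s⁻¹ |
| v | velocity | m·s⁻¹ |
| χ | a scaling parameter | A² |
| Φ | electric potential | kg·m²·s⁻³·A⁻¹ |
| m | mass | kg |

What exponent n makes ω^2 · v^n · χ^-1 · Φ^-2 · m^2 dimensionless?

Balance the L exponent: (1)·n from v, plus 2·(0) − (0) − 2·(2) + 2·(0) = -4 from the rest, must sum to zero.
n − 4 = 0, so n = 4.

4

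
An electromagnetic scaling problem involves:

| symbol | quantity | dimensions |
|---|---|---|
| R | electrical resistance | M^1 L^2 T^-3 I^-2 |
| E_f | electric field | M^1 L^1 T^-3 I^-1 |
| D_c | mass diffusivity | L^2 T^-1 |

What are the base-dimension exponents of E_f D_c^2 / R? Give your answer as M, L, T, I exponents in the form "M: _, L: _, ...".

Collect each base-dimension exponent across the product:
  M: −(1) + (1) + 2·(0) = 0
  L: −(2) + (1) + 2·(2) = 3
  T: −(-3) + (-3) + 2·(-1) = -2
  I: −(-2) + (-1) + 2·(0) = 1
So the dimensions are [L³ T⁻² I].

M: 0, L: 3, T: -2, I: 1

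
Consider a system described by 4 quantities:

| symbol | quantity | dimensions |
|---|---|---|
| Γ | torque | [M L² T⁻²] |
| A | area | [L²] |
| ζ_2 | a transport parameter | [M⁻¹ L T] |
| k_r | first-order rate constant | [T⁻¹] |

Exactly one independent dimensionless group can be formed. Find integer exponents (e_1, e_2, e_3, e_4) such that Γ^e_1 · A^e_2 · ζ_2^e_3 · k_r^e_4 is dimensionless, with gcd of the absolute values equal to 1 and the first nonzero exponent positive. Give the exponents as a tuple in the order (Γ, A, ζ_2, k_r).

(2, -3, 2, -2)

M: e_1·(1) + e_2·(0) + e_3·(-1) + e_4·(0) = 0
L: e_1·(2) + e_2·(2) + e_3·(1) + e_4·(0) = 0
T: e_1·(-2) + e_2·(0) + e_3·(1) + e_4·(-1) = 0
Solving this homogeneous linear system for the smallest-integer solution (first nonzero entry positive) gives (2, -3, 2, -2).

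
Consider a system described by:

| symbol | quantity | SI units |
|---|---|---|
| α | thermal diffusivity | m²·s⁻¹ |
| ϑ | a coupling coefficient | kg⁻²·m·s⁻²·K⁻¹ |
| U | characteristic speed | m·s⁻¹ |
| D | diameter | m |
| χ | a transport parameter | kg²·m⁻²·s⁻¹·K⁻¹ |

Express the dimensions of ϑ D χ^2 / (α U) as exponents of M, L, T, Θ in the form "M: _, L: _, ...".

Collect each base-dimension exponent across the product:
  M: −(0) + (-2) − (0) + (0) + 2·(2) = 2
  L: −(2) + (1) − (1) + (1) + 2·(-2) = -5
  T: −(-1) + (-2) − (-1) + (0) + 2·(-1) = -2
  Θ: −(0) + (-1) − (0) + (0) + 2·(-1) = -3
So the dimensions are [M² L⁻⁵ T⁻² Θ⁻³].

M: 2, L: -5, T: -2, Θ: -3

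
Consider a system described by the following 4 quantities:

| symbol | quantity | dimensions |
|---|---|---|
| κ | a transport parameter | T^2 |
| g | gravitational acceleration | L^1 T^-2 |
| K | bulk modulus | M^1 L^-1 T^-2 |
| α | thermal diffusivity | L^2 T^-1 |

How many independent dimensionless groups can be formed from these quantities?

1

There are 4 variables and 3 base dimensions (M, L, T).
The dimension matrix has rank 3.
Independent dimensionless groups: 4 − 3 = 1.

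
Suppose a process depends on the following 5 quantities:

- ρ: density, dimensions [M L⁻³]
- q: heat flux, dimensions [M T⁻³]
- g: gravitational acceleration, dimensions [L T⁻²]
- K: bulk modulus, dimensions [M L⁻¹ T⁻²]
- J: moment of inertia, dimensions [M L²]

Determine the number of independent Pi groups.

2

There are 5 variables and 3 base dimensions (M, L, T).
The dimension matrix has rank 3.
Independent dimensionless groups: 5 − 3 = 2.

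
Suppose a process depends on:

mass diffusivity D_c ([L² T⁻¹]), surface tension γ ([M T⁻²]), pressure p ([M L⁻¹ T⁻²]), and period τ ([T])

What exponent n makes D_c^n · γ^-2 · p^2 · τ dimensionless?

Balance the L exponent: (2)·n from D_c, plus −2·(0) + 2·(-1) + (0) = -2 from the rest, must sum to zero.
2n − 2 = 0, so n = 1.

1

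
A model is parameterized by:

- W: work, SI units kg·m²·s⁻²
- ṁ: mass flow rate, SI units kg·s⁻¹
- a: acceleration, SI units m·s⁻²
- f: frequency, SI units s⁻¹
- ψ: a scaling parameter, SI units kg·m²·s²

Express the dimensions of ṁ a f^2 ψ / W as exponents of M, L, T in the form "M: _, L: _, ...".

M: 1, L: 1, T: -1

Collect each base-dimension exponent across the product:
  M: −(1) + (1) + (0) + 2·(0) + (1) = 1
  L: −(2) + (0) + (1) + 2·(0) + (2) = 1
  T: −(-2) + (-1) + (-2) + 2·(-1) + (2) = -1
So the dimensions are [M L T⁻¹].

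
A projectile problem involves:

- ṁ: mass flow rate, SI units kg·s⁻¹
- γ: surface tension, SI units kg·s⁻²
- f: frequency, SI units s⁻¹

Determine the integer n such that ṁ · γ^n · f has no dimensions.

-1

Balance the M exponent: (1)·n from γ, plus (1) + (0) = 1 from the rest, must sum to zero.
n + 1 = 0, so n = -1.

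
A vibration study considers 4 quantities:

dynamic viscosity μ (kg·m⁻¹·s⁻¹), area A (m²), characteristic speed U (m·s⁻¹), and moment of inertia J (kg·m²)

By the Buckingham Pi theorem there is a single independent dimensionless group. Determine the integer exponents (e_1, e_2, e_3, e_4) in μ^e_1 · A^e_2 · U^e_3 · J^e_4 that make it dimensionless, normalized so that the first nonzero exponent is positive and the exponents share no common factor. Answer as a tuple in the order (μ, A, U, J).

(1, 2, -1, -1)

M: e_1·(1) + e_2·(0) + e_3·(0) + e_4·(1) = 0
L: e_1·(-1) + e_2·(2) + e_3·(1) + e_4·(2) = 0
T: e_1·(-1) + e_2·(0) + e_3·(-1) + e_4·(0) = 0
Solving this homogeneous linear system for the smallest-integer solution (first nonzero entry positive) gives (1, 2, -1, -1).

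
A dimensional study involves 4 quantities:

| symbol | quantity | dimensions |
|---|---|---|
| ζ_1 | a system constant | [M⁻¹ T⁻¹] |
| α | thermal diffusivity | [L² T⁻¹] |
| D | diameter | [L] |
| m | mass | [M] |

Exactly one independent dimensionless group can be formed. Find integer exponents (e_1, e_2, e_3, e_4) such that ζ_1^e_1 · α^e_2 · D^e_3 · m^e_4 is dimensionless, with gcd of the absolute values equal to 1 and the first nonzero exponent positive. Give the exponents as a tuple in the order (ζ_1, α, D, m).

(1, -1, 2, 1)

M: e_1·(-1) + e_2·(0) + e_3·(0) + e_4·(1) = 0
L: e_1·(0) + e_2·(2) + e_3·(1) + e_4·(0) = 0
T: e_1·(-1) + e_2·(-1) + e_3·(0) + e_4·(0) = 0
Solving this homogeneous linear system for the smallest-integer solution (first nonzero entry positive) gives (1, -1, 2, 1).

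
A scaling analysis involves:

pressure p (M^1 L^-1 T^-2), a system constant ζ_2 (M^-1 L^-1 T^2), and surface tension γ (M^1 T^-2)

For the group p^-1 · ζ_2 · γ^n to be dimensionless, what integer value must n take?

2

Balance the M exponent: (1)·n from γ, plus −(1) + (-1) = -2 from the rest, must sum to zero.
n − 2 = 0, so n = 2.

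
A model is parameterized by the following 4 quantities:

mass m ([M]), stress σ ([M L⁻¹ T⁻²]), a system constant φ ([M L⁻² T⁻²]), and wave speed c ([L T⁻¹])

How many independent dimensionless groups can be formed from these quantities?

There are 4 variables and 3 base dimensions (M, L, T).
The dimension matrix has rank 3.
Independent dimensionless groups: 4 − 3 = 1.

1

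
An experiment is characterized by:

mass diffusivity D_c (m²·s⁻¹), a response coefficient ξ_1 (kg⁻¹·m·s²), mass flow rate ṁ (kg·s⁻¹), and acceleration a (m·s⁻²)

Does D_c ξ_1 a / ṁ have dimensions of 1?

no

Sum the exponent of each base dimension across the product:
  M: [D_c]_M + [ξ_1]_M − [ṁ]_M + [a]_M = (0) + (-1) − (1) + (0) = -2
  L: [D_c]_L + [ξ_1]_L − [ṁ]_L + [a]_L = (2) + (1) − (0) + (1) = 4
  T: [D_c]_T + [ξ_1]_T − [ṁ]_T + [a]_T = (-1) + (2) − (-1) + (-2) = 0
Net dimensions [M⁻² L⁴] ≠ [1] — not dimensionless.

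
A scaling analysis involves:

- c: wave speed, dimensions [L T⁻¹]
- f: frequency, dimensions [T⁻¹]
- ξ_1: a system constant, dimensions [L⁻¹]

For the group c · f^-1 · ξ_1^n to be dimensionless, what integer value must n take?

1

Balance the L exponent: (-1)·n from ξ_1, plus (1) − (0) = 1 from the rest, must sum to zero.
−n + 1 = 0, so n = 1.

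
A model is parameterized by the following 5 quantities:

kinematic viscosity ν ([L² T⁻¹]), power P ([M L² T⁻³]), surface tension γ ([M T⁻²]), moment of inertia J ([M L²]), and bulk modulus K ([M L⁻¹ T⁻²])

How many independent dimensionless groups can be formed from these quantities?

2

There are 5 variables and 3 base dimensions (M, L, T).
The dimension matrix has rank 3.
Independent dimensionless groups: 5 − 3 = 2.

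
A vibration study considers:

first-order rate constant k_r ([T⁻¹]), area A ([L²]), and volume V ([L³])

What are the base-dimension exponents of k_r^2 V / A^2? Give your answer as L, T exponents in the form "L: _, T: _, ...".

Collect each base-dimension exponent across the product:
  L: 2·(0) − 2·(2) + (3) = -1
  T: 2·(-1) − 2·(0) + (0) = -2
So the dimensions are [L⁻¹ T⁻²].

L: -1, T: -2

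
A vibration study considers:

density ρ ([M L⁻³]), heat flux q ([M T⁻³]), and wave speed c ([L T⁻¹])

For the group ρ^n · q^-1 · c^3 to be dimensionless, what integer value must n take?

1

Balance the M exponent: (1)·n from ρ, plus −(1) + 3·(0) = -1 from the rest, must sum to zero.
n − 1 = 0, so n = 1.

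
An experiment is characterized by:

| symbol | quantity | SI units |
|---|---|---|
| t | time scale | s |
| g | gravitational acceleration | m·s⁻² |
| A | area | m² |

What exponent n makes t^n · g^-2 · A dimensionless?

-4

Balance the T exponent: (1)·n from t, plus −2·(-2) + (0) = 4 from the rest, must sum to zero.
n + 4 = 0, so n = -4.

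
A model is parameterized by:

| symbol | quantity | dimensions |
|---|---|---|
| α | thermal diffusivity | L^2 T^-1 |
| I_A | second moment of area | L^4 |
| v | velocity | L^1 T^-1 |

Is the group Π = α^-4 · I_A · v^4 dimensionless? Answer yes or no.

yes

Sum the exponent of each base dimension across the product:
  M: −4·[α]_M + [I_A]_M + 4·[v]_M = −4·(0) + (0) + 4·(0) = 0
  L: −4·[α]_L + [I_A]_L + 4·[v]_L = −4·(2) + (4) + 4·(1) = 0
  T: −4·[α]_T + [I_A]_T + 4·[v]_T = −4·(-1) + (0) + 4·(-1) = 0
  Θ: −4·[α]_Θ + [I_A]_Θ + 4·[v]_Θ = −4·(0) + (0) + 4·(0) = 0
All base exponents vanish — dimensionless.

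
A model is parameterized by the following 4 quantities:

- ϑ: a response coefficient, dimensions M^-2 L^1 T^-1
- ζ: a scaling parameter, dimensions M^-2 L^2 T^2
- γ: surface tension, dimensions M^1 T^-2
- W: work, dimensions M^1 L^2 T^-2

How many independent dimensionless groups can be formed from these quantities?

There are 4 variables and 3 base dimensions (M, L, T).
The dimension matrix has rank 3.
Independent dimensionless groups: 4 − 3 = 1.

1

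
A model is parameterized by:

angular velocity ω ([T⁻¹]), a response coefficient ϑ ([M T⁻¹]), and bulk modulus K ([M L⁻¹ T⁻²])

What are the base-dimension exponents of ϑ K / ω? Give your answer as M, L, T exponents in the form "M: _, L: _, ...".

M: 2, L: -1, T: -2

Collect each base-dimension exponent across the product:
  M: −(0) + (1) + (1) = 2
  L: −(0) + (0) + (-1) = -1
  T: −(-1) + (-1) + (-2) = -2
So the dimensions are [M² L⁻¹ T⁻²].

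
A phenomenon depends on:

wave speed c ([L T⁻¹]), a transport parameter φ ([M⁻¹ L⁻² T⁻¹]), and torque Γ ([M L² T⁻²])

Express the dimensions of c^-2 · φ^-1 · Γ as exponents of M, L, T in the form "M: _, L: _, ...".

Collect each base-dimension exponent across the product:
  M: −2·(0) − (-1) + (1) = 2
  L: −2·(1) − (-2) + (2) = 2
  T: −2·(-1) − (-1) + (-2) = 1
So the dimensions are [M² L² T].

M: 2, L: 2, T: 1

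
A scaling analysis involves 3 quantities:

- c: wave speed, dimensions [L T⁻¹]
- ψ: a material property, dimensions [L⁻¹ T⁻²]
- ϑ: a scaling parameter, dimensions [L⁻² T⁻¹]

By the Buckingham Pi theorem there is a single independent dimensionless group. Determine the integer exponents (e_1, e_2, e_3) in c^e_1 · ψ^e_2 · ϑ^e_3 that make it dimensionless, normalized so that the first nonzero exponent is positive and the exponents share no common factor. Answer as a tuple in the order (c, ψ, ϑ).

L: e_1·(1) + e_2·(-1) + e_3·(-2) = 0
T: e_1·(-1) + e_2·(-2) + e_3·(-1) = 0
Solving this homogeneous linear system for the smallest-integer solution (first nonzero entry positive) gives (1, -1, 1).

(1, -1, 1)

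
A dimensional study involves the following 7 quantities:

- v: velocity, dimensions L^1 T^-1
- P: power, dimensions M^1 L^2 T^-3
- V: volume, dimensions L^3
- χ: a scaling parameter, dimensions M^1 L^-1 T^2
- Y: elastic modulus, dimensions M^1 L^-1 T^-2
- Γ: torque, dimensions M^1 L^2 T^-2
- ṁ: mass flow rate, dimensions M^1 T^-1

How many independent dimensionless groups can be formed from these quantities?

4

There are 7 variables and 3 base dimensions (M, L, T).
The dimension matrix has rank 3.
Independent dimensionless groups: 7 − 3 = 4.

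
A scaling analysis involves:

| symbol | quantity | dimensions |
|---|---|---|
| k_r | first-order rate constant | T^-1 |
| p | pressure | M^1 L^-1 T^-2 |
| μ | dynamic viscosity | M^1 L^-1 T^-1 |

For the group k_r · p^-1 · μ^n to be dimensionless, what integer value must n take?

1

Balance the M exponent: (1)·n from μ, plus (0) − (1) = -1 from the rest, must sum to zero.
n − 1 = 0, so n = 1.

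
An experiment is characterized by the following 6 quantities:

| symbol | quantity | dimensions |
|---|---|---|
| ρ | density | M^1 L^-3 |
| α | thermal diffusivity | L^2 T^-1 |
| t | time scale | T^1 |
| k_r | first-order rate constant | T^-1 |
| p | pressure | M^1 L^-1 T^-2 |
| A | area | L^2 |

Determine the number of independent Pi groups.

3

There are 6 variables and 3 base dimensions (M, L, T).
The dimension matrix has rank 3.
Independent dimensionless groups: 6 − 3 = 3.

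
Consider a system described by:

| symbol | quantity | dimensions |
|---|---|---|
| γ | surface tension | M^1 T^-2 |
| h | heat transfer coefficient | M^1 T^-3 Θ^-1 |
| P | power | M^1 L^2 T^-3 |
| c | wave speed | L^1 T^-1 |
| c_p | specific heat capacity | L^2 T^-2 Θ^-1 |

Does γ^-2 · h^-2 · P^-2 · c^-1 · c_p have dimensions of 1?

no

Sum the exponent of each base dimension across the product:
  M: −2·[γ]_M − 2·[h]_M − 2·[P]_M − [c]_M + [c_p]_M = −2·(1) − 2·(1) − 2·(1) − (0) + (0) = -6
  L: −2·[γ]_L − 2·[h]_L − 2·[P]_L − [c]_L + [c_p]_L = −2·(0) − 2·(0) − 2·(2) − (1) + (2) = -3
  T: −2·[γ]_T − 2·[h]_T − 2·[P]_T − [c]_T + [c_p]_T = −2·(-2) − 2·(-3) − 2·(-3) − (-1) + (-2) = 15
  Θ: −2·[γ]_Θ − 2·[h]_Θ − 2·[P]_Θ − [c]_Θ + [c_p]_Θ = −2·(0) − 2·(-1) − 2·(0) − (0) + (-1) = 1
Net dimensions [M⁻⁶ L⁻³ T¹⁵ Θ] ≠ [1] — not dimensionless.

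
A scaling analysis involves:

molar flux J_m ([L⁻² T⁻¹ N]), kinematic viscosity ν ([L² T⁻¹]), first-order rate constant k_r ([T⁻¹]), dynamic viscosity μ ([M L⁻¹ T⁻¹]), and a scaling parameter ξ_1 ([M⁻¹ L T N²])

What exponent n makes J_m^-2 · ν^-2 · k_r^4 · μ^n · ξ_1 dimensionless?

Balance the M exponent: (1)·n from μ, plus −2·(0) − 2·(0) + 4·(0) + (-1) = -1 from the rest, must sum to zero.
n − 1 = 0, so n = 1.

1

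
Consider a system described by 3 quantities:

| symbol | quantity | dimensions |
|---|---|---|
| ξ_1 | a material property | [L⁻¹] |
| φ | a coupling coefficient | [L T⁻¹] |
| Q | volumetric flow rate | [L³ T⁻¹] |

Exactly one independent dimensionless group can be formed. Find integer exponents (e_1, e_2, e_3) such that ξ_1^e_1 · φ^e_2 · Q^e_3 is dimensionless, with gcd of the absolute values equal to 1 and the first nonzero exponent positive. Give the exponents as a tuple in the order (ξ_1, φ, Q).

(2, -1, 1)

L: e_1·(-1) + e_2·(1) + e_3·(3) = 0
T: e_1·(0) + e_2·(-1) + e_3·(-1) = 0
Solving this homogeneous linear system for the smallest-integer solution (first nonzero entry positive) gives (2, -1, 1).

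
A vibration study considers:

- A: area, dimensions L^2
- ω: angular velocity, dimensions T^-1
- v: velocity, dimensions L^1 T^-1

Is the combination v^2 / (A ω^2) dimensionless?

yes

Sum the exponent of each base dimension across the product:
  L: −[A]_L − 2·[ω]_L + 2·[v]_L = −(2) − 2·(0) + 2·(1) = 0
  T: −[A]_T − 2·[ω]_T + 2·[v]_T = −(0) − 2·(-1) + 2·(-1) = 0
All base exponents vanish — dimensionless.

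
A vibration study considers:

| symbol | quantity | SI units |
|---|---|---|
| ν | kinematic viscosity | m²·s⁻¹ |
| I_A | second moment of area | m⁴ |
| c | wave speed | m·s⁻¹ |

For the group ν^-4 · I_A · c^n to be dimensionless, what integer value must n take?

4

Balance the L exponent: (1)·n from c, plus −4·(2) + (4) = -4 from the rest, must sum to zero.
n − 4 = 0, so n = 4.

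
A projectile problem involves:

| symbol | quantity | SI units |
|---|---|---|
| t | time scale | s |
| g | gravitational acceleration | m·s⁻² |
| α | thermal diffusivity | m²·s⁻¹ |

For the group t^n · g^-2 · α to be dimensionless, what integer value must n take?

-3

Balance the T exponent: (1)·n from t, plus −2·(-2) + (-1) = 3 from the rest, must sum to zero.
n + 3 = 0, so n = -3.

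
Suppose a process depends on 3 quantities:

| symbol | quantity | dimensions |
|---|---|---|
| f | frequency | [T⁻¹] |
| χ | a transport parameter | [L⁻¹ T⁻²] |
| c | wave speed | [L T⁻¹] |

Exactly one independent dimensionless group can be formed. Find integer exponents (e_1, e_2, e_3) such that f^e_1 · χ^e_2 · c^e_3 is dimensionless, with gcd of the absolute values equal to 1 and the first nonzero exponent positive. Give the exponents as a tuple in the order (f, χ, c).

(3, -1, -1)

L: e_1·(0) + e_2·(-1) + e_3·(1) = 0
T: e_1·(-1) + e_2·(-2) + e_3·(-1) = 0
Solving this homogeneous linear system for the smallest-integer solution (first nonzero entry positive) gives (3, -1, -1).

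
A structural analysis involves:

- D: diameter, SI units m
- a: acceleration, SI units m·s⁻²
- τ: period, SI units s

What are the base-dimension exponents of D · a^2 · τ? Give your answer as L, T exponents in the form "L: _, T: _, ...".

L: 3, T: -3

Collect each base-dimension exponent across the product:
  L: (1) + 2·(1) + (0) = 3
  T: (0) + 2·(-2) + (1) = -3
So the dimensions are [L³ T⁻³].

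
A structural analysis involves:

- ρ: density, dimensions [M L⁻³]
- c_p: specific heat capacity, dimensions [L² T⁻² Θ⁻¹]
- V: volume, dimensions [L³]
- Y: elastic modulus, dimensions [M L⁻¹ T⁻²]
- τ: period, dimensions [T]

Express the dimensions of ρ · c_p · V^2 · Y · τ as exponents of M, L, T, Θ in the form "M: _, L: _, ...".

M: 2, L: 4, T: -3, Θ: -1

Collect each base-dimension exponent across the product:
  M: (1) + (0) + 2·(0) + (1) + (0) = 2
  L: (-3) + (2) + 2·(3) + (-1) + (0) = 4
  T: (0) + (-2) + 2·(0) + (-2) + (1) = -3
  Θ: (0) + (-1) + 2·(0) + (0) + (0) = -1
So the dimensions are [M² L⁴ T⁻³ Θ⁻¹].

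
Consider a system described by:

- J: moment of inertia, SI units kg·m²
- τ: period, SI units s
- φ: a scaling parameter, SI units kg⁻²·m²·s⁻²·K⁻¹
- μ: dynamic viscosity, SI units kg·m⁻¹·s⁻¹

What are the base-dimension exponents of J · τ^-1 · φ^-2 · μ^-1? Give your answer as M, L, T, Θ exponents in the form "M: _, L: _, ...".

Collect each base-dimension exponent across the product:
  M: (1) − (0) − 2·(-2) − (1) = 4
  L: (2) − (0) − 2·(2) − (-1) = -1
  T: (0) − (1) − 2·(-2) − (-1) = 4
  Θ: (0) − (0) − 2·(-1) − (0) = 2
So the dimensions are [M⁴ L⁻¹ T⁴ Θ²].

M: 4, L: -1, T: 4, Θ: 2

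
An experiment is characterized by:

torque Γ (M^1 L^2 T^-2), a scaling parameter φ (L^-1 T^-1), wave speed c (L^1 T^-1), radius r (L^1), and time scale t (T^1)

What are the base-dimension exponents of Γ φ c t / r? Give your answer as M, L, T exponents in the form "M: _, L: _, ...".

Collect each base-dimension exponent across the product:
  M: (1) + (0) + (0) − (0) + (0) = 1
  L: (2) + (-1) + (1) − (1) + (0) = 1
  T: (-2) + (-1) + (-1) − (0) + (1) = -3
So the dimensions are [M L T⁻³].

M: 1, L: 1, T: -3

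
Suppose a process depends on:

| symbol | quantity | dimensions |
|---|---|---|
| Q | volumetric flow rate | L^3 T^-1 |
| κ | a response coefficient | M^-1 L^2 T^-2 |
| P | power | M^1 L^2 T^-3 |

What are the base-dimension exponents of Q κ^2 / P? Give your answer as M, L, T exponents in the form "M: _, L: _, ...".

Collect each base-dimension exponent across the product:
  M: (0) + 2·(-1) − (1) = -3
  L: (3) + 2·(2) − (2) = 5
  T: (-1) + 2·(-2) − (-3) = -2
So the dimensions are [M⁻³ L⁵ T⁻²].

M: -3, L: 5, T: -2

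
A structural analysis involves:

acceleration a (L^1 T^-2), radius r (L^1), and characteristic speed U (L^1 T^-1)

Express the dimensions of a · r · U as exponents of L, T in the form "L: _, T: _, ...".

L: 3, T: -3

Collect each base-dimension exponent across the product:
  L: (1) + (1) + (1) = 3
  T: (-2) + (0) + (-1) = -3
So the dimensions are [L³ T⁻³].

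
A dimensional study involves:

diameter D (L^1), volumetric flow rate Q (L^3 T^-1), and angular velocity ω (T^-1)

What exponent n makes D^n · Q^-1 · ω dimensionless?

3

Balance the L exponent: (1)·n from D, plus −(3) + (0) = -3 from the rest, must sum to zero.
n − 3 = 0, so n = 3.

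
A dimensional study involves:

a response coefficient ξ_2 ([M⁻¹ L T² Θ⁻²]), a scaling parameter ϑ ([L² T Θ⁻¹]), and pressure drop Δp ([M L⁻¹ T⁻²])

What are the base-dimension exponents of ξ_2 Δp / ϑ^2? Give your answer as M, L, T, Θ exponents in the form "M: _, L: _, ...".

M: 0, L: -4, T: -2, Θ: 0

Collect each base-dimension exponent across the product:
  M: (-1) − 2·(0) + (1) = 0
  L: (1) − 2·(2) + (-1) = -4
  T: (2) − 2·(1) + (-2) = -2
  Θ: (-2) − 2·(-1) + (0) = 0
So the dimensions are [L⁻⁴ T⁻²].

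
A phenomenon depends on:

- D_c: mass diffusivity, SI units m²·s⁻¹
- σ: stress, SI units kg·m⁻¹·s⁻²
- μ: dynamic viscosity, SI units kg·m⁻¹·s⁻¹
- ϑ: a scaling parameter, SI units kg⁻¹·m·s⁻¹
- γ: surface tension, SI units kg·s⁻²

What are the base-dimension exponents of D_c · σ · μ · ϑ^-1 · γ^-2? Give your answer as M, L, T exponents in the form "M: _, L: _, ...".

M: 1, L: -1, T: 1

Collect each base-dimension exponent across the product:
  M: (0) + (1) + (1) − (-1) − 2·(1) = 1
  L: (2) + (-1) + (-1) − (1) − 2·(0) = -1
  T: (-1) + (-2) + (-1) − (-1) − 2·(-2) = 1
So the dimensions are [M L⁻¹ T].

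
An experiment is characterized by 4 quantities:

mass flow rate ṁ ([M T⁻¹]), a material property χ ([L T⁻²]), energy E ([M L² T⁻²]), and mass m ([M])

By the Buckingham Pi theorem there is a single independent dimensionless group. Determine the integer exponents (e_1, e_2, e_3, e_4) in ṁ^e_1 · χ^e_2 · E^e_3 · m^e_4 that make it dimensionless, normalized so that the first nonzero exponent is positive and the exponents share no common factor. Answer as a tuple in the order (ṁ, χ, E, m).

(2, -2, 1, -3)

M: e_1·(1) + e_2·(0) + e_3·(1) + e_4·(1) = 0
L: e_1·(0) + e_2·(1) + e_3·(2) + e_4·(0) = 0
T: e_1·(-1) + e_2·(-2) + e_3·(-2) + e_4·(0) = 0
Solving this homogeneous linear system for the smallest-integer solution (first nonzero entry positive) gives (2, -2, 1, -3).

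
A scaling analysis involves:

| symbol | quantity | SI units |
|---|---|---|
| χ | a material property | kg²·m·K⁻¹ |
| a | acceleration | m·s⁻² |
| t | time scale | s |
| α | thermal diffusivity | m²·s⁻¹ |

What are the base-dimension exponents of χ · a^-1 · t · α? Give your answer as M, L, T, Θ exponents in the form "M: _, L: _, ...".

Collect each base-dimension exponent across the product:
  M: (2) − (0) + (0) + (0) = 2
  L: (1) − (1) + (0) + (2) = 2
  T: (0) − (-2) + (1) + (-1) = 2
  Θ: (-1) − (0) + (0) + (0) = -1
So the dimensions are [M² L² T² Θ⁻¹].

M: 2, L: 2, T: 2, Θ: -1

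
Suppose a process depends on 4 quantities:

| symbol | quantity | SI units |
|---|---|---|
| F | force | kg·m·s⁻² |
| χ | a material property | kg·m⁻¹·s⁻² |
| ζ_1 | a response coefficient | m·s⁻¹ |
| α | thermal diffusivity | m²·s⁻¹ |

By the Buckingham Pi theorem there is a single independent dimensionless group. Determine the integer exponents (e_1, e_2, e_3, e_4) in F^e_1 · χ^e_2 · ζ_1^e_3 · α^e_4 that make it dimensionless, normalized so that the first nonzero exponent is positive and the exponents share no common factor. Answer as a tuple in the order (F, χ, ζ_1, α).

M: e_1·(1) + e_2·(1) + e_3·(0) + e_4·(0) = 0
L: e_1·(1) + e_2·(-1) + e_3·(1) + e_4·(2) = 0
T: e_1·(-2) + e_2·(-2) + e_3·(-1) + e_4·(-1) = 0
Solving this homogeneous linear system for the smallest-integer solution (first nonzero entry positive) gives (1, -1, 2, -2).

(1, -1, 2, -2)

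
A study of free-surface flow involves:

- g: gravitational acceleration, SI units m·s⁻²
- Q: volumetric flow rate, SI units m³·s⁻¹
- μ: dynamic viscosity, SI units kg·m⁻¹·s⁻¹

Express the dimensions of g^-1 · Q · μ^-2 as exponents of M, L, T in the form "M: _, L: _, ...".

M: -2, L: 4, T: 3

Collect each base-dimension exponent across the product:
  M: −(0) + (0) − 2·(1) = -2
  L: −(1) + (3) − 2·(-1) = 4
  T: −(-2) + (-1) − 2·(-1) = 3
So the dimensions are [M⁻² L⁴ T³].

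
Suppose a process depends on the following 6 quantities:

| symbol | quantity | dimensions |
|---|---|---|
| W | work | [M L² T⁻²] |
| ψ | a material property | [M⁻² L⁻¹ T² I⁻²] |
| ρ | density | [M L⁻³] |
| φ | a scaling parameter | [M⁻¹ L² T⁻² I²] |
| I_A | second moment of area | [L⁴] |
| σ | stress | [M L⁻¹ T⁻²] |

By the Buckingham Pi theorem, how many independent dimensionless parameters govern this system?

There are 6 variables and 4 base dimensions (M, L, T, I).
The dimension matrix has rank 4.
Independent dimensionless groups: 6 − 4 = 2.

2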